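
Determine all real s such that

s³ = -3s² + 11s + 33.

Rearrange: s³ + 3s² - 11s - 33 = 0.
Possible rational roots are divisors of -33. Testing s = -3 gives 0, so (s + 3) is a factor.
Divide: s³ + 3s² - 11s - 33 = (s + 3)(s² - 11).
Apply the quadratic formula to s² - 11 = 0: s = (0 ± √44)/2, i.e. s ≈ 3.3166 or s ≈ -3.3166.

s = -3.3166 or s = -3 or s = 3.3166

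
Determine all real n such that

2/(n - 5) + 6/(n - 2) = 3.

Multiply both sides by (n - 5)(n - 2):
2(n - 2) + 6(n - 5) = 3(n - 5)(n - 2).
Expand and collect terms: 3n² - 29n + 64 = 0.
By the quadratic formula, n = (29 ± √73) / 6, so n ≈ 6.2573 or n ≈ 3.4093.
Neither value makes a denominator zero (n ≠ 5, n ≠ 2), so both are valid.

n = 3.4093 or n = 6.2573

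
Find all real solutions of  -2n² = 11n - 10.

n = -6.2944 or n = 0.7944

Rearrange to standard form: -2n² - 11n + 10 = 0.
Discriminant: (-11)² − 4·(-2)·10 = 201.
Quadratic formula: n = (11 ± √201) / (-4).
So n = -√(201)/4 - 11/4 ≈ -6.2944 or n = -11/4 + √(201)/4 ≈ 0.7944.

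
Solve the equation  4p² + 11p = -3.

Rearrange to standard form: 4p² + 11p + 3 = 0.
Discriminant: (11)² − 4·4·3 = 73.
Quadratic formula: p = (-11 ± √73) / 8.
So p = -11/8 + √(73)/8 ≈ -0.307 or p = -11/8 - √(73)/8 ≈ -2.443.

p = -2.443 or p = -0.307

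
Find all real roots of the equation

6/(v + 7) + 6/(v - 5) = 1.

v = -3.4853 or v = 13.4853

Multiply both sides by (v + 7)(v - 5):
6(v - 5) + 6(v + 7) = (v + 7)(v - 5).
Expand and collect terms: v² - 10v - 47 = 0.
By the quadratic formula, v = (10 ± √288) / 2, so v ≈ 13.4853 or v ≈ -3.4853.
Neither value makes a denominator zero (v ≠ -7, v ≠ 5), so both are valid.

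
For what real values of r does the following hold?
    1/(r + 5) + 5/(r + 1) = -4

Multiply both sides by (r + 5)(r + 1):
(r + 1) + 5(r + 5) = -4(r + 5)(r + 1).
Expand and collect terms: -4r^2 - 30r - 46 = 0.
By the quadratic formula, r = (30 +/- sqrt(164)) / -8, so r ~= -5.3508 or r ~= -2.1492.
Neither value makes a denominator zero (r != -5, r != -1), so both are valid.

r = -5.3508 or r = -2.1492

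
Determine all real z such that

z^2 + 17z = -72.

z = -9 or z = -8

Bring every term to one side: z^2 + 17z + 72 = 0.
Factor: (z + 8)(z + 9) = 0.
So z = -8 or z = -9.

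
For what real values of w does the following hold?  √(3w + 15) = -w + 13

Square both sides: 3w + 15 = (-w + 13)².
Expand and rearrange: w² - 29w + 154 = 0.
Solving gives w = 22 or w = 7.
Check each candidate in the original equation:
  w = 22: √(81) = 9, while -w + 13 = -9 — extraneous.
  w = 7: √(36) = 6, while -w + 13 = 6 — valid.

w = 7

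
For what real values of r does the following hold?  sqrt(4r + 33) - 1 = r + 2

Isolate the radical: sqrt(4r + 33) = r + 3.
Square both sides: 4r + 33 = (r + 3)^2.
Expand and rearrange: r^2 + 2r - 24 = 0.
Solving gives r = 4 or r = -6.
Check each candidate in the original equation:
  r = 4: sqrt(49) = 7, while r + 3 = 7 — valid.
  r = -6: sqrt(9) = 3, while r + 3 = -3 — extraneous.

r = 4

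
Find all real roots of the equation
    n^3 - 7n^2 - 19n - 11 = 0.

n = -1.1962 or n = -1 or n = 9.1962

Possible rational roots are divisors of -11. Testing n = -1 gives 0, so (n + 1) is a factor.
Divide: n^3 - 7n^2 - 19n - 11 = (n + 1)(n^2 - 8n - 11).
Apply the quadratic formula to n^2 - 8n - 11 = 0: n = (8 +/- sqrt(108))/2, i.e. n ~= 9.1962 or n ~= -1.1962.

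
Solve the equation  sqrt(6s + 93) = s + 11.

Square both sides: 6s + 93 = (s + 11)^2.
Expand and rearrange: s^2 + 16s + 28 = 0.
Solving gives s = -2 or s = -14.
Check each candidate in the original equation:
  s = -2: sqrt(81) = 9, while s + 11 = 9 — valid.
  s = -14: sqrt(9) = 3, while s + 11 = -3 — extraneous.

s = -2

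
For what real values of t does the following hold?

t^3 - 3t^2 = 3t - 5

Rearrange: t^3 - 3t^2 - 3t + 5 = 0.
Possible rational roots are divisors of 5. Testing t = 1 gives 0, so (t - 1) is a factor.
Divide: t^3 - 3t^2 - 3t + 5 = (t - 1)(t^2 - 2t - 5).
Apply the quadratic formula to t^2 - 2t - 5 = 0: t = (2 +/- sqrt(24))/2, i.e. t ~= 3.4495 or t ~= -1.4495.

t = -1.4495 or t = 1 or t = 3.4495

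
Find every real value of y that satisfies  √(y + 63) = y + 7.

Square both sides: y + 63 = (y + 7)².
Expand and rearrange: y² + 13y - 14 = 0.
Solving gives y = 1 or y = -14.
Check each candidate in the original equation:
  y = 1: √(64) = 8, while y + 7 = 8 — valid.
  y = -14: √(49) = 7, while y + 7 = -7 — extraneous.

y = 1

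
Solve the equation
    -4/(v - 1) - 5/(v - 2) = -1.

v = 1.4174 or v = 10.5826

Multiply both sides by (v - 1)(v - 2):
-4(v - 2) - 5(v - 1) = -(v - 1)(v - 2).
Expand and collect terms: -v^2 + 12v - 15 = 0.
By the quadratic formula, v = (-12 +/- sqrt(84)) / -2, so v ~= 1.4174 or v ~= 10.5826.
Neither value makes a denominator zero (v != 1, v != 2), so both are valid.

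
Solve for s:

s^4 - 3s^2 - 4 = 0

s = -2 or s = 2

Let u = s^2. The equation becomes u^2 - 3u - 4 = 0.
Factor: (u + 1)(u - 4) = 0, so u = -1 or u = 4.
s^2 = -1 < 0 has no real solution.
s^2 = 4 gives s = +/-2.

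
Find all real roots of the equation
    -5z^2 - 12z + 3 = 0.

Discriminant: (-12)^2 - 4*(-5)*3 = 204.
Quadratic formula: z = (12 +/- sqrt(204)) / (-10).
So z = -sqrt(51)/5 - 6/5 ~= -2.6283 or z = -6/5 + sqrt(51)/5 ~= 0.2283.

z = -2.6283 or z = 0.2283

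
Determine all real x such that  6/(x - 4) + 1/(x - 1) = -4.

Multiply both sides by (x - 4)(x - 1):
6(x - 1) + (x - 4) = -4(x - 4)(x - 1).
Expand and collect terms: -4x² + 13x - 6 = 0.
By the quadratic formula, x = (-13 ± √73) / -8, so x ≈ 0.557 or x ≈ 2.693.
Neither value makes a denominator zero (x ≠ 4, x ≠ 1), so both are valid.

x = 0.557 or x = 2.693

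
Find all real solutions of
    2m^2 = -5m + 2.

m = -2.8508 or m = 0.3508

Rearrange to standard form: 2m^2 + 5m - 2 = 0.
Discriminant: (5)^2 - 4*2*(-2) = 41.
Quadratic formula: m = (-5 +/- sqrt(41)) / 4.
So m = -5/4 + sqrt(41)/4 ~= 0.3508 or m = -sqrt(41)/4 - 5/4 ~= -2.8508.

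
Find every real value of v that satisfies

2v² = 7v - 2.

v = 0.3139 or v = 3.1861

Rearrange to standard form: 2v² - 7v + 2 = 0.
Discriminant: (-7)² − 4·2·2 = 33.
Quadratic formula: v = (7 ± √33) / 4.
So v = √(33)/4 + 7/4 ≈ 3.1861 or v = 7/4 - √(33)/4 ≈ 0.3139.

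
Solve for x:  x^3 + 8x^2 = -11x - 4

Rearrange: x^3 + 8x^2 + 11x + 4 = 0.
Possible rational roots are divisors of 4. Testing x = -1 gives 0, so (x + 1) is a factor.
Divide: x^3 + 8x^2 + 11x + 4 = (x + 1)(x^2 + 7x + 4).
Apply the quadratic formula to x^2 + 7x + 4 = 0: x = (-7 +/- sqrt(33))/2, i.e. x ~= -0.6277 or x ~= -6.3723.

x = -6.3723 or x = -1 or x = -0.6277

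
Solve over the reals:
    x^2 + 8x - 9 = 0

x = -9 or x = 1

Factor: (x + 9)(x - 1) = 0.
So x = -9 or x = 1.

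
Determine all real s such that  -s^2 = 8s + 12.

Bring every term to one side: -s^2 - 8s - 12 = 0.
Factor: -1(s + 2)(s + 6) = 0.
So s = -2 or s = -6.

s = -6 or s = -2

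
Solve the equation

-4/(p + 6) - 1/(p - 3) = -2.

p = -4.131 or p = 3.631

Multiply both sides by (p + 6)(p - 3):
-4(p - 3) - (p + 6) = -2(p + 6)(p - 3).
Expand and collect terms: -2p² - p + 30 = 0.
By the quadratic formula, p = (1 ± √241) / -4, so p ≈ -4.131 or p ≈ 3.631.
Neither value makes a denominator zero (p ≠ -6, p ≠ 3), so both are valid.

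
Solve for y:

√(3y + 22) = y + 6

Square both sides: 3y + 22 = (y + 6)².
Expand and rearrange: y² + 9y + 14 = 0.
Solving gives y = -2 or y = -7.
Check each candidate in the original equation:
  y = -2: √(16) = 4, while y + 6 = 4 — valid.
  y = -7: √(1) = 1, while y + 6 = -1 — extraneous.

y = -2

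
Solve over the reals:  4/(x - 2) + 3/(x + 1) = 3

x = -0.3609 or x = 3.6943

Multiply both sides by (x - 2)(x + 1):
4(x + 1) + 3(x - 2) = 3(x - 2)(x + 1).
Expand and collect terms: 3x² - 10x - 4 = 0.
By the quadratic formula, x = (10 ± √148) / 6, so x ≈ 3.6943 or x ≈ -0.3609.
Neither value makes a denominator zero (x ≠ 2, x ≠ -1), so both are valid.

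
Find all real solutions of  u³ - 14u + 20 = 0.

u = -4.3166 or u = 2 or u = 2.3166

Possible rational roots are divisors of 20. Testing u = 2 gives 0, so (u - 2) is a factor.
Divide: u³ - 14u + 20 = (u - 2)(u² + 2u - 10).
Apply the quadratic formula to u² + 2u - 10 = 0: u = (-2 ± √44)/2, i.e. u ≈ 2.3166 or u ≈ -4.3166.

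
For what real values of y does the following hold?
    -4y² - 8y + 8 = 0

y = -2.7321 or y = 0.7321

Discriminant: (-8)² − 4·(-4)·8 = 192.
Quadratic formula: y = (8 ± √192) / (-8).
So y = -√(3) - 1 ≈ -2.7321 or y = -1 + √(3) ≈ 0.7321.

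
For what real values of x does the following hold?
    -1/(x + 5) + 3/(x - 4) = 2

x = -5.4314 or x = 5.4314

Multiply both sides by (x + 5)(x - 4):
-(x - 4) + 3(x + 5) = 2(x + 5)(x - 4).
Expand and collect terms: 2x^2 - 59 = 0.
By the quadratic formula, x = (0 +/- sqrt(472)) / 4, so x ~= 5.4314 or x ~= -5.4314.
Neither value makes a denominator zero (x != -5, x != 4), so both are valid.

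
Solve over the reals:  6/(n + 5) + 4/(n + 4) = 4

Multiply both sides by (n + 5)(n + 4):
6(n + 4) + 4(n + 5) = 4(n + 5)(n + 4).
Expand and collect terms: 4n² + 26n + 36 = 0.
Factor or apply the quadratic formula: n = -2 or n = -4.5.
Neither value makes a denominator zero (n ≠ -5, n ≠ -4), so both are valid.

n = -4.5 or n = -2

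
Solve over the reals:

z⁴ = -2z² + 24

z = -2 or z = 2

Let u = z². The equation becomes u² + 2u - 24 = 0.
Factor: (u + 6)(u - 4) = 0, so u = -6 or u = 4.
z² = -6 < 0 has no real solution.
z² = 4 gives z = ±2.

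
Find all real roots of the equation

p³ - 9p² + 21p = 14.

Rearrange: p³ - 9p² + 21p - 14 = 0.
Possible rational roots are divisors of -14. Testing p = 2 gives 0, so (p - 2) is a factor.
Divide: p³ - 9p² + 21p - 14 = (p - 2)(p² - 7p + 7).
Apply the quadratic formula to p² - 7p + 7 = 0: p = (7 ± √21)/2, i.e. p ≈ 5.7913 or p ≈ 1.2087.

p = 1.2087 or p = 2 or p = 5.7913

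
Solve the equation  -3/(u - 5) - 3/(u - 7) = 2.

Multiply both sides by (u - 5)(u - 7):
-3(u - 7) - 3(u - 5) = 2(u - 5)(u - 7).
Expand and collect terms: 2u² - 18u + 34 = 0.
By the quadratic formula, u = (18 ± √52) / 4, so u ≈ 6.3028 or u ≈ 2.6972.
Neither value makes a denominator zero (u ≠ 5, u ≠ 7), so both are valid.

u = 2.6972 or u = 6.3028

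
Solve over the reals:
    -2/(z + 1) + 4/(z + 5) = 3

Multiply both sides by (z + 1)(z + 5):
-2(z + 5) + 4(z + 1) = 3(z + 1)(z + 5).
Expand and collect terms: 3z² + 16z + 21 = 0.
Factor or apply the quadratic formula: z = -2.3333 or z = -3.
Neither value makes a denominator zero (z ≠ -1, z ≠ -5), so both are valid.

z = -3 or z = -2.3333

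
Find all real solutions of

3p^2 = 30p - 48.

p = 2 or p = 8

Bring every term to one side: 3p^2 - 30p + 48 = 0.
Factor: 3(p - 2)(p - 8) = 0.
So p = 2 or p = 8.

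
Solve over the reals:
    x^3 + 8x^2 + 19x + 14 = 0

Possible rational roots are divisors of 14. Testing x = -2 gives 0, so (x + 2) is a factor.
Divide: x^3 + 8x^2 + 19x + 14 = (x + 2)(x^2 + 6x + 7).
Apply the quadratic formula to x^2 + 6x + 7 = 0: x = (-6 +/- sqrt(8))/2, i.e. x ~= -1.5858 or x ~= -4.4142.

x = -4.4142 or x = -2 or x = -1.5858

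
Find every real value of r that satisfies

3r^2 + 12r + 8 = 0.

Discriminant: (12)^2 - 4*3*8 = 48.
Quadratic formula: r = (-12 +/- sqrt(48)) / 6.
So r = -2 + 2*sqrt(3)/3 ~= -0.8453 or r = -2 - 2*sqrt(3)/3 ~= -3.1547.

r = -3.1547 or r = -0.8453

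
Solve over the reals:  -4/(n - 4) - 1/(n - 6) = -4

Multiply both sides by (n - 4)(n - 6):
-4(n - 6) - (n - 4) = -4(n - 4)(n - 6).
Expand and collect terms: -4n² + 45n - 124 = 0.
By the quadratic formula, n = (-45 ± √41) / -8, so n ≈ 4.8246 or n ≈ 6.4254.
Neither value makes a denominator zero (n ≠ 4, n ≠ 6), so both are valid.

n = 4.8246 or n = 6.4254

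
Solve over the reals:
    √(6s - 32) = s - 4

s = 6 or s = 8

Square both sides: 6s - 32 = (s - 4)².
Expand and rearrange: s² - 14s + 48 = 0.
Solving gives s = 8 or s = 6.
Check each candidate in the original equation:
  s = 8: √(16) = 4, while s - 4 = 4 — valid.
  s = 6: √(4) = 2, while s - 4 = 2 — valid.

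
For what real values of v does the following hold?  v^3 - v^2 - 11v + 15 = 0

v = -3.4495 or v = 1.4495 or v = 3

Possible rational roots are divisors of 15. Testing v = 3 gives 0, so (v - 3) is a factor.
Divide: v^3 - v^2 - 11v + 15 = (v - 3)(v^2 + 2v - 5).
Apply the quadratic formula to v^2 + 2v - 5 = 0: v = (-2 +/- sqrt(24))/2, i.e. v ~= 1.4495 or v ~= -3.4495.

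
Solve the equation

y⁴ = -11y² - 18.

No real solutions.

Let u = y². The equation becomes u² + 11u + 18 = 0.
Factor: (u + 9)(u + 2) = 0, so u = -9 or u = -2.
y² = -9 < 0 has no real solution.
y² = -2 < 0 has no real solution.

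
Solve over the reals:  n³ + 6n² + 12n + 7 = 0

Possible rational roots are divisors of 7. Testing n = -1 gives 0, so (n + 1) is a factor.
Divide: n³ + 6n² + 12n + 7 = (n + 1)(n² + 5n + 7).
The quadratic n² + 5n + 7 has discriminant -3 < 0, so no further real roots.

n = -1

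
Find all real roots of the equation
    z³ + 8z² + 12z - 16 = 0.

z = -4.8284 or z = -4 or z = 0.8284

Possible rational roots are divisors of -16. Testing z = -4 gives 0, so (z + 4) is a factor.
Divide: z³ + 8z² + 12z - 16 = (z + 4)(z² + 4z - 4).
Apply the quadratic formula to z² + 4z - 4 = 0: z = (-4 ± √32)/2, i.e. z ≈ 0.8284 or z ≈ -4.8284.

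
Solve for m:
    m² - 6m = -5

m = 1 or m = 5

Bring every term to one side: m² - 6m + 5 = 0.
Factor: (m - 5)(m - 1) = 0.
So m = 5 or m = 1.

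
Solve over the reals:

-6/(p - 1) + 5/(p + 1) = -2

Multiply both sides by (p - 1)(p + 1):
-6(p + 1) + 5(p - 1) = -2(p - 1)(p + 1).
Expand and collect terms: -2p² + p + 13 = 0.
By the quadratic formula, p = (-1 ± √105) / -4, so p ≈ -2.3117 or p ≈ 2.8117.
Neither value makes a denominator zero (p ≠ 1, p ≠ -1), so both are valid.

p = -2.3117 or p = 2.8117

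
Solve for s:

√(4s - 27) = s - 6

s = 7 or s = 9

Square both sides: 4s - 27 = (s - 6)².
Expand and rearrange: s² - 16s + 63 = 0.
Solving gives s = 9 or s = 7.
Check each candidate in the original equation:
  s = 9: √(9) = 3, while s - 6 = 3 — valid.
  s = 7: √(1) = 1, while s - 6 = 1 — valid.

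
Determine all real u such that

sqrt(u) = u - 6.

u = 9

Square both sides: u = (u - 6)^2.
Expand and rearrange: u^2 - 13u + 36 = 0.
Solving gives u = 9 or u = 4.
Check each candidate in the original equation:
  u = 9: sqrt(9) = 3, while u - 6 = 3 — valid.
  u = 4: sqrt(4) = 2, while u - 6 = -2 — extraneous.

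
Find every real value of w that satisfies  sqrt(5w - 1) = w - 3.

w = 10

Square both sides: 5w - 1 = (w - 3)^2.
Expand and rearrange: w^2 - 11w + 10 = 0.
Solving gives w = 10 or w = 1.
Check each candidate in the original equation:
  w = 10: sqrt(49) = 7, while w - 3 = 7 — valid.
  w = 1: sqrt(4) = 2, while w - 3 = -2 — extraneous.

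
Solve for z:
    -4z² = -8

z = -1.4142 or z = 1.4142

Rearrange to standard form: -4z² + 8 = 0.
Discriminant: (0)² − 4·(-4)·8 = 128.
Quadratic formula: z = (0 ± √128) / (-8).
So z = -√(2) ≈ -1.4142 or z = √(2) ≈ 1.4142.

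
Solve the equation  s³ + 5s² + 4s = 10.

Rearrange: s³ + 5s² + 4s - 10 = 0.
Possible rational roots are divisors of -10. Testing s = 1 gives 0, so (s - 1) is a factor.
Divide: s³ + 5s² + 4s - 10 = (s - 1)(s² + 6s + 10).
The quadratic s² + 6s + 10 has discriminant -4 < 0, so no further real roots.

s = 1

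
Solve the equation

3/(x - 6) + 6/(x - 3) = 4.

Multiply both sides by (x - 6)(x - 3):
3(x - 3) + 6(x - 6) = 4(x - 6)(x - 3).
Expand and collect terms: 4x^2 - 45x + 117 = 0.
By the quadratic formula, x = (45 +/- sqrt(153)) / 8, so x ~= 7.1712 or x ~= 4.0788.
Neither value makes a denominator zero (x != 6, x != 3), so both are valid.

x = 4.0788 or x = 7.1712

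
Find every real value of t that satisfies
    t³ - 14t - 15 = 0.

t = -3 or t = -1.1926 or t = 4.1926

Possible rational roots are divisors of -15. Testing t = -3 gives 0, so (t + 3) is a factor.
Divide: t³ - 14t - 15 = (t + 3)(t² - 3t - 5).
Apply the quadratic formula to t² - 3t - 5 = 0: t = (3 ± √29)/2, i.e. t ≈ 4.1926 or t ≈ -1.1926.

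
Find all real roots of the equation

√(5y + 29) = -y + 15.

y = 7

Square both sides: 5y + 29 = (-y + 15)².
Expand and rearrange: y² - 35y + 196 = 0.
Solving gives y = 28 or y = 7.
Check each candidate in the original equation:
  y = 28: √(169) = 13, while -y + 15 = -13 — extraneous.
  y = 7: √(64) = 8, while -y + 15 = 8 — valid.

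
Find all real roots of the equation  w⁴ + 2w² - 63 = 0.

w = -2.6458 or w = 2.6458

Let u = w². The equation becomes u² + 2u - 63 = 0.
Factor: (u - 7)(u + 9) = 0, so u = 7 or u = -9.
w² = 7 gives w = ±√(7) ≈ ±2.6458.
w² = -9 < 0 has no real solution.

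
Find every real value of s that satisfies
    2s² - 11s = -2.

Rearrange to standard form: 2s² - 11s + 2 = 0.
Discriminant: (-11)² − 4·2·2 = 105.
Quadratic formula: s = (11 ± √105) / 4.
So s = √(105)/4 + 11/4 ≈ 5.3117 or s = 11/4 - √(105)/4 ≈ 0.1883.

s = 0.1883 or s = 5.3117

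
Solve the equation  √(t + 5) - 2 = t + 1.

t = -1

Isolate the radical: √(t + 5) = t + 3.
Square both sides: t + 5 = (t + 3)².
Expand and rearrange: t² + 5t + 4 = 0.
Solving gives t = -1 or t = -4.
Check each candidate in the original equation:
  t = -1: √(4) = 2, while t + 3 = 2 — valid.
  t = -4: √(1) = 1, while t + 3 = -1 — extraneous.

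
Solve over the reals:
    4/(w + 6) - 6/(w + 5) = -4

Multiply both sides by (w + 6)(w + 5):
4(w + 5) - 6(w + 6) = -4(w + 6)(w + 5).
Expand and collect terms: -4w² - 42w - 104 = 0.
Factor or apply the quadratic formula: w = -6.5 or w = -4.
Neither value makes a denominator zero (w ≠ -6, w ≠ -5), so both are valid.

w = -6.5 or w = -4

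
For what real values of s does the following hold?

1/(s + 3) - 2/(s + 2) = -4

s = -3.1754 or s = -1.5746

Multiply both sides by (s + 3)(s + 2):
(s + 2) - 2(s + 3) = -4(s + 3)(s + 2).
Expand and collect terms: -4s^2 - 19s - 20 = 0.
By the quadratic formula, s = (19 +/- sqrt(41)) / -8, so s ~= -3.1754 or s ~= -1.5746.
Neither value makes a denominator zero (s != -3, s != -2), so both are valid.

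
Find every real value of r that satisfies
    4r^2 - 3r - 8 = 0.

Discriminant: (-3)^2 - 4*4*(-8) = 137.
Quadratic formula: r = (3 +/- sqrt(137)) / 8.
So r = 3/8 + sqrt(137)/8 ~= 1.8381 or r = 3/8 - sqrt(137)/8 ~= -1.0881.

r = -1.0881 or r = 1.8381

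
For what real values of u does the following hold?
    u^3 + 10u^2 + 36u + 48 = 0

u = -4

Possible rational roots are divisors of 48. Testing u = -4 gives 0, so (u + 4) is a factor.
Divide: u^3 + 10u^2 + 36u + 48 = (u + 4)(u^2 + 6u + 12).
The quadratic u^2 + 6u + 12 has discriminant -12 < 0, so no further real roots.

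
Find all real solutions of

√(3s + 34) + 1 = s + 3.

Isolate the radical: √(3s + 34) = s + 2.
Square both sides: 3s + 34 = (s + 2)².
Expand and rearrange: s² + s - 30 = 0.
Solving gives s = 5 or s = -6.
Check each candidate in the original equation:
  s = 5: √(49) = 7, while s + 2 = 7 — valid.
  s = -6: √(16) = 4, while s + 2 = -4 — extraneous.

s = 5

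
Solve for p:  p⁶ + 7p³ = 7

Let u = p³. The equation becomes u² + 7u - 7 = 0.
By the quadratic formula, u = -7/2 + √(77)/2 or u = -√(77)/2 - 7/2.
p³ = -7/2 + √(77)/2 gives p = ∛(-7/2 + √(77)/2) ≈ 0.961.
p³ = -√(77)/2 - 7/2 gives p = -∛(7/2 + √(77)/2) ≈ -1.9906.

p = -1.9906 or p = 0.961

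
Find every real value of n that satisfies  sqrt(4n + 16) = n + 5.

n = -3

Square both sides: 4n + 16 = (n + 5)^2.
Expand and rearrange: n^2 + 6n + 9 = 0.
This gives the repeated root n = -3.
Check in the original equation:
  n = -3: sqrt(4) = 2, while n + 5 = 2 — valid.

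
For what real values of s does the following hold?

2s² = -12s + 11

Rearrange to standard form: 2s² + 12s - 11 = 0.
Discriminant: (12)² − 4·2·(-11) = 232.
Quadratic formula: s = (-12 ± √232) / 4.
So s = -3 + √(58)/2 ≈ 0.8079 or s = -√(58)/2 - 3 ≈ -6.8079.

s = -6.8079 or s = 0.8079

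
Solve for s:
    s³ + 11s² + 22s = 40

Rearrange: s³ + 11s² + 22s - 40 = 0.
Possible rational roots are divisors of -40. Testing s = -5 gives 0, so (s + 5) is a factor.
Divide: s³ + 11s² + 22s - 40 = (s + 5)(s² + 6s - 8).
Apply the quadratic formula to s² + 6s - 8 = 0: s = (-6 ± √68)/2, i.e. s ≈ 1.1231 or s ≈ -7.1231.

s = -7.1231 or s = -5 or s = 1.1231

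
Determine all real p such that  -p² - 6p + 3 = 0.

p = -6.4641 or p = 0.4641

Discriminant: (-6)² − 4·(-1)·3 = 48.
Quadratic formula: p = (6 ± √48) / (-2).
So p = -2·√(3) - 3 ≈ -6.4641 or p = -3 + 2·√(3) ≈ 0.4641.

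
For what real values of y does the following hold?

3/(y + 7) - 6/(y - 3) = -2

Multiply both sides by (y + 7)(y - 3):
3(y - 3) - 6(y + 7) = -2(y + 7)(y - 3).
Expand and collect terms: -2y^2 - 5y + 93 = 0.
By the quadratic formula, y = (5 +/- sqrt(769)) / -4, so y ~= -8.1827 or y ~= 5.6827.
Neither value makes a denominator zero (y != -7, y != 3), so both are valid.

y = -8.1827 or y = 5.6827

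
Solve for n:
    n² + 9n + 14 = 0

n = -7 or n = -2

Factor: (n + 7)(n + 2) = 0.
So n = -7 or n = -2.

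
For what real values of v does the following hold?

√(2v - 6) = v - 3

v = 3 or v = 5

Square both sides: 2v - 6 = (v - 3)².
Expand and rearrange: v² - 8v + 15 = 0.
Solving gives v = 5 or v = 3.
Check each candidate in the original equation:
  v = 5: √(4) = 2, while v - 3 = 2 — valid.
  v = 3: √(0) = 0, while v - 3 = 0 — valid.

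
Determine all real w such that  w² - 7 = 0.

Discriminant: (0)² − 4·1·(-7) = 28.
Quadratic formula: w = (0 ± √28) / 2.
So w = √(7) ≈ 2.6458 or w = -√(7) ≈ -2.6458.

w = -2.6458 or w = 2.6458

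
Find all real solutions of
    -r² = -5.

Rearrange to standard form: -r² + 5 = 0.
Discriminant: (0)² − 4·(-1)·5 = 20.
Quadratic formula: r = (0 ± √20) / (-2).
So r = -√(5) ≈ -2.2361 or r = √(5) ≈ 2.2361.

r = -2.2361 or r = 2.2361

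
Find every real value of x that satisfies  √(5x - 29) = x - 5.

Square both sides: 5x - 29 = (x - 5)².
Expand and rearrange: x² - 15x + 54 = 0.
Solving gives x = 9 or x = 6.
Check each candidate in the original equation:
  x = 9: √(16) = 4, while x - 5 = 4 — valid.
  x = 6: √(1) = 1, while x - 5 = 1 — valid.

x = 6 or x = 9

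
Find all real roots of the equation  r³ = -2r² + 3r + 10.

r = 2

Rearrange: r³ + 2r² - 3r - 10 = 0.
Possible rational roots are divisors of -10. Testing r = 2 gives 0, so (r - 2) is a factor.
Divide: r³ + 2r² - 3r - 10 = (r - 2)(r² + 4r + 5).
The quadratic r² + 4r + 5 has discriminant -4 < 0, so no further real roots.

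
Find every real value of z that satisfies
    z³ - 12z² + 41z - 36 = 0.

z = 1.3542 or z = 4 or z = 6.6458

Possible rational roots are divisors of -36. Testing z = 4 gives 0, so (z - 4) is a factor.
Divide: z³ - 12z² + 41z - 36 = (z - 4)(z² - 8z + 9).
Apply the quadratic formula to z² - 8z + 9 = 0: z = (8 ± √28)/2, i.e. z ≈ 6.6458 or z ≈ 1.3542.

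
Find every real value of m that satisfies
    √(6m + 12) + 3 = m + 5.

m = -2 or m = 4

Isolate the radical: √(6m + 12) = m + 2.
Square both sides: 6m + 12 = (m + 2)².
Expand and rearrange: m² - 2m - 8 = 0.
Solving gives m = 4 or m = -2.
Check each candidate in the original equation:
  m = 4: √(36) = 6, while m + 2 = 6 — valid.
  m = -2: √(0) = 0, while m + 2 = 0 — valid.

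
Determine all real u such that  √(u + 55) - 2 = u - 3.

u = 9

Isolate the radical: √(u + 55) = u - 1.
Square both sides: u + 55 = (u - 1)².
Expand and rearrange: u² - 3u - 54 = 0.
Solving gives u = 9 or u = -6.
Check each candidate in the original equation:
  u = 9: √(64) = 8, while u - 1 = 8 — valid.
  u = -6: √(49) = 7, while u - 1 = -7 — extraneous.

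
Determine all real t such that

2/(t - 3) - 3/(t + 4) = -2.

t = -2.1375 or t = 1.6375

Multiply both sides by (t - 3)(t + 4):
2(t + 4) - 3(t - 3) = -2(t - 3)(t + 4).
Expand and collect terms: -2t² - t + 7 = 0.
By the quadratic formula, t = (1 ± √57) / -4, so t ≈ -2.1375 or t ≈ 1.6375.
Neither value makes a denominator zero (t ≠ 3, t ≠ -4), so both are valid.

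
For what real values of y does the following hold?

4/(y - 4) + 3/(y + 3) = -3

Multiply both sides by (y - 4)(y + 3):
4(y + 3) + 3(y - 4) = -3(y - 4)(y + 3).
Expand and collect terms: -3y^2 - 4y + 36 = 0.
By the quadratic formula, y = (4 +/- sqrt(448)) / -6, so y ~= -4.1943 or y ~= 2.861.
Neither value makes a denominator zero (y != 4, y != -3), so both are valid.

y = -4.1943 or y = 2.861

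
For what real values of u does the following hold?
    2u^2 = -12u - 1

Rearrange to standard form: 2u^2 + 12u + 1 = 0.
Discriminant: (12)^2 - 4*2*1 = 136.
Quadratic formula: u = (-12 +/- sqrt(136)) / 4.
So u = -3 + sqrt(34)/2 ~= -0.0845 or u = -3 - sqrt(34)/2 ~= -5.9155.

u = -5.9155 or u = -0.0845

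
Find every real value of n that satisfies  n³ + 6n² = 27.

Rearrange: n³ + 6n² - 27 = 0.
Possible rational roots are divisors of -27. Testing n = -3 gives 0, so (n + 3) is a factor.
Divide: n³ + 6n² - 27 = (n + 3)(n² + 3n - 9).
Apply the quadratic formula to n² + 3n - 9 = 0: n = (-3 ± √45)/2, i.e. n ≈ 1.8541 or n ≈ -4.8541.

n = -4.8541 or n = -3 or n = 1.8541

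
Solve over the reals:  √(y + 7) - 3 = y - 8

y = 9

Isolate the radical: √(y + 7) = y - 5.
Square both sides: y + 7 = (y - 5)².
Expand and rearrange: y² - 11y + 18 = 0.
Solving gives y = 9 or y = 2.
Check each candidate in the original equation:
  y = 9: √(16) = 4, while y - 5 = 4 — valid.
  y = 2: √(9) = 3, while y - 5 = -3 — extraneous.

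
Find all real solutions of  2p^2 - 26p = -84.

Bring every term to one side: 2p^2 - 26p + 84 = 0.
Factor: 2(p - 7)(p - 6) = 0.
So p = 7 or p = 6.

p = 6 or p = 7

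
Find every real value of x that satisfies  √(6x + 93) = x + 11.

x = -2

Square both sides: 6x + 93 = (x + 11)².
Expand and rearrange: x² + 16x + 28 = 0.
Solving gives x = -2 or x = -14.
Check each candidate in the original equation:
  x = -2: √(81) = 9, while x + 11 = 9 — valid.
  x = -14: √(9) = 3, while x + 11 = -3 — extraneous.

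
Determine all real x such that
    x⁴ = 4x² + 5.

Let u = x². The equation becomes u² - 4u - 5 = 0.
Factor: (u - 5)(u + 1) = 0, so u = 5 or u = -1.
x² = 5 gives x = ±√(5) ≈ ±2.2361.
x² = -1 < 0 has no real solution.

x = -2.2361 or x = 2.2361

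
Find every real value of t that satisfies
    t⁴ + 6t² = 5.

t = -0.8612 or t = 0.8612

Let u = t². The equation becomes u² + 6u - 5 = 0.
By the quadratic formula, u = -3 + √(14) or u = -√(14) - 3.
t² = -3 + √(14) gives t = ±√(-3 + √(14)) ≈ ±0.8612.
t² = -√(14) - 3 < 0 has no real solution.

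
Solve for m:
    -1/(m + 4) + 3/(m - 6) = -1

Multiply both sides by (m + 4)(m - 6):
-(m - 6) + 3(m + 4) = -(m + 4)(m - 6).
Expand and collect terms: -m² + 6 = 0.
By the quadratic formula, m = (0 ± √24) / -2, so m ≈ -2.4495 or m ≈ 2.4495.
Neither value makes a denominator zero (m ≠ -4, m ≠ 6), so both are valid.

m = -2.4495 or m = 2.4495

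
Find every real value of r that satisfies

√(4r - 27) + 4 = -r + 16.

Isolate the radical: √(4r - 27) = -r + 12.
Square both sides: 4r - 27 = (-r + 12)².
Expand and rearrange: r² - 28r + 171 = 0.
Solving gives r = 19 or r = 9.
Check each candidate in the original equation:
  r = 19: √(49) = 7, while -r + 12 = -7 — extraneous.
  r = 9: √(9) = 3, while -r + 12 = 3 — valid.

r = 9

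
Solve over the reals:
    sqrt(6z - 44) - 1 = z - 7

Isolate the radical: sqrt(6z - 44) = z - 6.
Square both sides: 6z - 44 = (z - 6)^2.
Expand and rearrange: z^2 - 18z + 80 = 0.
Solving gives z = 10 or z = 8.
Check each candidate in the original equation:
  z = 10: sqrt(16) = 4, while z - 6 = 4 — valid.
  z = 8: sqrt(4) = 2, while z - 6 = 2 — valid.

z = 8 or z = 10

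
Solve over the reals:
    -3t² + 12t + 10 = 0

Discriminant: (12)² − 4·(-3)·10 = 264.
Quadratic formula: t = (-12 ± √264) / (-6).
So t = 2 - √(66)/3 ≈ -0.708 or t = 2 + √(66)/3 ≈ 4.708.

t = -0.708 or t = 4.708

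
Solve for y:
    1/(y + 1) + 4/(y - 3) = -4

y = -1.3252 or y = 2.0752

Multiply both sides by (y + 1)(y - 3):
(y - 3) + 4(y + 1) = -4(y + 1)(y - 3).
Expand and collect terms: -4y² + 3y + 11 = 0.
By the quadratic formula, y = (-3 ± √185) / -8, so y ≈ -1.3252 or y ≈ 2.0752.
Neither value makes a denominator zero (y ≠ -1, y ≠ 3), so both are valid.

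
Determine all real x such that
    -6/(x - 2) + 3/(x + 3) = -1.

Multiply both sides by (x - 2)(x + 3):
-6(x + 3) + 3(x - 2) = -(x - 2)(x + 3).
Expand and collect terms: -x^2 + 2x + 30 = 0.
By the quadratic formula, x = (-2 +/- sqrt(124)) / -2, so x ~= -4.5678 or x ~= 6.5678.
Neither value makes a denominator zero (x != 2, x != -3), so both are valid.

x = -4.5678 or x = 6.5678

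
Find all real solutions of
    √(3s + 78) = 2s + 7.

s = 1

Square both sides: 3s + 78 = (2s + 7)².
Expand and rearrange: 4s² + 25s - 29 = 0.
Solving gives s = 1 or s = -7.25.
Check each candidate in the original equation:
  s = 1: √(81) = 9, while 2s + 7 = 9 — valid.
  s = -7.25: √(56.25) = 7.5, while 2s + 7 = -7.5 — extraneous.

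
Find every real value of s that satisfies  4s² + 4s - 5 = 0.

Discriminant: (4)² − 4·4·(-5) = 96.
Quadratic formula: s = (-4 ± √96) / 8.
So s = -1/2 + √(6)/2 ≈ 0.7247 or s = -√(6)/2 - 1/2 ≈ -1.7247.

s = -1.7247 or s = 0.7247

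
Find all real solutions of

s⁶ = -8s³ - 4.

Let u = s³. The equation becomes u² + 8u + 4 = 0.
By the quadratic formula, u = -4 + 2·√(3) or u = -4 - 2·√(3).
s³ = -4 + 2·√(3) gives s = -∛(4 - 2·√(3)) ≈ -0.8123.
s³ = -4 - 2·√(3) gives s = -∛(2·√(3) + 4) ≈ -1.9543.

s = -1.9543 or s = -0.8123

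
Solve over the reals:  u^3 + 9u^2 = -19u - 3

u = -5.8284 or u = -3 or u = -0.1716

Rearrange: u^3 + 9u^2 + 19u + 3 = 0.
Possible rational roots are divisors of 3. Testing u = -3 gives 0, so (u + 3) is a factor.
Divide: u^3 + 9u^2 + 19u + 3 = (u + 3)(u^2 + 6u + 1).
Apply the quadratic formula to u^2 + 6u + 1 = 0: u = (-6 +/- sqrt(32))/2, i.e. u ~= -0.1716 or u ~= -5.8284.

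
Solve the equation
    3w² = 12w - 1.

w = 0.0851 or w = 3.9149

Rearrange to standard form: 3w² - 12w + 1 = 0.
Discriminant: (-12)² − 4·3·1 = 132.
Quadratic formula: w = (12 ± √132) / 6.
So w = √(33)/3 + 2 ≈ 3.9149 or w = 2 - √(33)/3 ≈ 0.0851.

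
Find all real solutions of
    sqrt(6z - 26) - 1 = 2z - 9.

Isolate the radical: sqrt(6z - 26) = 2z - 8.
Square both sides: 6z - 26 = (2z - 8)^2.
Expand and rearrange: 4z^2 - 38z + 90 = 0.
Solving gives z = 5 or z = 4.5.
Check each candidate in the original equation:
  z = 5: sqrt(4) = 2, while 2z - 8 = 2 — valid.
  z = 4.5: sqrt(1) = 1, while 2z - 8 = 1 — valid.

z = 4.5 or z = 5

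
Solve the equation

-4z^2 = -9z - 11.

Rearrange to standard form: -4z^2 + 9z + 11 = 0.
Discriminant: (9)^2 - 4*(-4)*11 = 257.
Quadratic formula: z = (-9 +/- sqrt(257)) / (-8).
So z = 9/8 - sqrt(257)/8 ~= -0.8789 or z = 9/8 + sqrt(257)/8 ~= 3.1289.

z = -0.8789 or z = 3.1289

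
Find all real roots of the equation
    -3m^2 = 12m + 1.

Rearrange to standard form: -3m^2 - 12m - 1 = 0.
Discriminant: (-12)^2 - 4*(-3)*(-1) = 132.
Quadratic formula: m = (12 +/- sqrt(132)) / (-6).
So m = -2 - sqrt(33)/3 ~= -3.9149 or m = -2 + sqrt(33)/3 ~= -0.0851.

m = -3.9149 or m = -0.0851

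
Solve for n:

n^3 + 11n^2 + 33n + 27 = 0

Possible rational roots are divisors of 27. Testing n = -3 gives 0, so (n + 3) is a factor.
Divide: n^3 + 11n^2 + 33n + 27 = (n + 3)(n^2 + 8n + 9).
Apply the quadratic formula to n^2 + 8n + 9 = 0: n = (-8 +/- sqrt(28))/2, i.e. n ~= -1.3542 or n ~= -6.6458.

n = -6.6458 or n = -3 or n = -1.3542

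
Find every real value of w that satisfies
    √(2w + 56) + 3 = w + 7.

Isolate the radical: √(2w + 56) = w + 4.
Square both sides: 2w + 56 = (w + 4)².
Expand and rearrange: w² + 6w - 40 = 0.
Solving gives w = 4 or w = -10.
Check each candidate in the original equation:
  w = 4: √(64) = 8, while w + 4 = 8 — valid.
  w = -10: √(36) = 6, while w + 4 = -6 — extraneous.

w = 4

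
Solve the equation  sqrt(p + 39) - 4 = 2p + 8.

p = -3

Isolate the radical: sqrt(p + 39) = 2p + 12.
Square both sides: p + 39 = (2p + 12)^2.
Expand and rearrange: 4p^2 + 47p + 105 = 0.
Solving gives p = -3 or p = -8.75.
Check each candidate in the original equation:
  p = -3: sqrt(36) = 6, while 2p + 12 = 6 — valid.
  p = -8.75: sqrt(30.25) = 5.5, while 2p + 12 = -5.5 — extraneous.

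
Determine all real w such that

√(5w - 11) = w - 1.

w = 3 or w = 4

Square both sides: 5w - 11 = (w - 1)².
Expand and rearrange: w² - 7w + 12 = 0.
Solving gives w = 4 or w = 3.
Check each candidate in the original equation:
  w = 4: √(9) = 3, while w - 1 = 3 — valid.
  w = 3: √(4) = 2, while w - 1 = 2 — valid.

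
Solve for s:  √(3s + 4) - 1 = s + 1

s = -1 or s = 0

Isolate the radical: √(3s + 4) = s + 2.
Square both sides: 3s + 4 = (s + 2)².
Expand and rearrange: s² + s = 0.
Solving gives s = 0 or s = -1.
Check each candidate in the original equation:
  s = 0: √(4) = 2, while s + 2 = 2 — valid.
  s = -1: √(1) = 1, while s + 2 = 1 — valid.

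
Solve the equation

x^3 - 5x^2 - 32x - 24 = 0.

x = -3 or x = -0.899 or x = 8.899

Possible rational roots are divisors of -24. Testing x = -3 gives 0, so (x + 3) is a factor.
Divide: x^3 - 5x^2 - 32x - 24 = (x + 3)(x^2 - 8x - 8).
Apply the quadratic formula to x^2 - 8x - 8 = 0: x = (8 +/- sqrt(96))/2, i.e. x ~= 8.899 or x ~= -0.899.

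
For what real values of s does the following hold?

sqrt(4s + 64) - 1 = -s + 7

Isolate the radical: sqrt(4s + 64) = -s + 8.
Square both sides: 4s + 64 = (-s + 8)^2.
Expand and rearrange: s^2 - 20s = 0.
Solving gives s = 20 or s = 0.
Check each candidate in the original equation:
  s = 20: sqrt(144) = 12, while -s + 8 = -12 — extraneous.
  s = 0: sqrt(64) = 8, while -s + 8 = 8 — valid.

s = 0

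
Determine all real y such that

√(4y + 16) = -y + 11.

Square both sides: 4y + 16 = (-y + 11)².
Expand and rearrange: y² - 26y + 105 = 0.
Solving gives y = 21 or y = 5.
Check each candidate in the original equation:
  y = 21: √(100) = 10, while -y + 11 = -10 — extraneous.
  y = 5: √(36) = 6, while -y + 11 = 6 — valid.

y = 5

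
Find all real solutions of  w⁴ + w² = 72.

Let u = w². The equation becomes u² + u - 72 = 0.
Factor: (u + 9)(u - 8) = 0, so u = -9 or u = 8.
w² = -9 < 0 has no real solution.
w² = 8 gives w = ±2·√(2) ≈ ±2.8284.

w = -2.8284 or w = 2.8284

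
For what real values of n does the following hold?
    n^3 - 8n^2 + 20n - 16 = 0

n = 2 or n = 4

Possible rational roots are divisors of -16. Testing n = 4 gives 0, so (n - 4) is a factor.
Divide: n^3 - 8n^2 + 20n - 16 = (n - 4)(n^2 - 4n + 4).
The quadratic has the repeated root n = 2.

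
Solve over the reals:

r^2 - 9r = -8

Bring every term to one side: r^2 - 9r + 8 = 0.
Factor: (r - 1)(r - 8) = 0.
So r = 1 or r = 8.

r = 1 or r = 8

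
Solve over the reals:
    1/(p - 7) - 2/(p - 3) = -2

Multiply both sides by (p - 7)(p - 3):
(p - 3) - 2(p - 7) = -2(p - 7)(p - 3).
Expand and collect terms: -2p² + 21p - 53 = 0.
By the quadratic formula, p = (-21 ± √17) / -4, so p ≈ 4.2192 or p ≈ 6.2808.
Neither value makes a denominator zero (p ≠ 7, p ≠ 3), so both are valid.

p = 4.2192 or p = 6.2808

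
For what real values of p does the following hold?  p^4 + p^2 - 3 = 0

p = -1.1414 or p = 1.1414

Let u = p^2. The equation becomes u^2 + u - 3 = 0.
By the quadratic formula, u = -1/2 + sqrt(13)/2 or u = -sqrt(13)/2 - 1/2.
p^2 = -1/2 + sqrt(13)/2 gives p = +/-sqrt(-1/2 + sqrt(13)/2) ~= +/-1.1414.
p^2 = -sqrt(13)/2 - 1/2 < 0 has no real solution.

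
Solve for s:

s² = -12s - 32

Bring every term to one side: s² + 12s + 32 = 0.
Factor: (s + 8)(s + 4) = 0.
So s = -8 or s = -4.

s = -8 or s = -4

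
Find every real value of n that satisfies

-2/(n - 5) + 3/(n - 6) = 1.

Multiply both sides by (n - 5)(n - 6):
-2(n - 6) + 3(n - 5) = (n - 5)(n - 6).
Expand and collect terms: n^2 - 12n + 33 = 0.
By the quadratic formula, n = (12 +/- sqrt(12)) / 2, so n ~= 7.7321 or n ~= 4.2679.
Neither value makes a denominator zero (n != 5, n != 6), so both are valid.

n = 4.2679 or n = 7.7321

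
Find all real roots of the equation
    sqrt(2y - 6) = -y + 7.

Square both sides: 2y - 6 = (-y + 7)^2.
Expand and rearrange: y^2 - 16y + 55 = 0.
Solving gives y = 11 or y = 5.
Check each candidate in the original equation:
  y = 11: sqrt(16) = 4, while -y + 7 = -4 — extraneous.
  y = 5: sqrt(4) = 2, while -y + 7 = 2 — valid.

y = 5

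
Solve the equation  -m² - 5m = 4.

m = -4 or m = -1

Bring every term to one side: -m² - 5m - 4 = 0.
Factor: -1(m + 4)(m + 1) = 0.
So m = -4 or m = -1.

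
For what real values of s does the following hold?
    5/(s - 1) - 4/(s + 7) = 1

s = -9.7284 or s = 4.7284

Multiply both sides by (s - 1)(s + 7):
5(s + 7) - 4(s - 1) = (s - 1)(s + 7).
Expand and collect terms: s² + 5s - 46 = 0.
By the quadratic formula, s = (-5 ± √209) / 2, so s ≈ 4.7284 or s ≈ -9.7284.
Neither value makes a denominator zero (s ≠ 1, s ≠ -7), so both are valid.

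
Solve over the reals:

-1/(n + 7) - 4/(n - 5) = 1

Multiply both sides by (n + 7)(n - 5):
-(n - 5) - 4(n + 7) = (n + 7)(n - 5).
Expand and collect terms: n^2 + 7n - 12 = 0.
By the quadratic formula, n = (-7 +/- sqrt(97)) / 2, so n ~= 1.4244 or n ~= -8.4244.
Neither value makes a denominator zero (n != -7, n != 5), so both are valid.

n = -8.4244 or n = 1.4244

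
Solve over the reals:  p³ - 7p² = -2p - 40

Rearrange: p³ - 7p² + 2p + 40 = 0.
Possible rational roots are divisors of 40. Testing p = 4 gives 0, so (p - 4) is a factor.
Divide: p³ - 7p² + 2p + 40 = (p - 4)(p² - 3p - 10).
Factor the quadratic: p = 5 or p = -2.

p = -2 or p = 4 or p = 5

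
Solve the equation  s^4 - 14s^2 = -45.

Let u = s^2. The equation becomes u^2 - 14u + 45 = 0.
Factor: (u - 9)(u - 5) = 0, so u = 9 or u = 5.
s^2 = 9 gives s = +/-3.
s^2 = 5 gives s = +/-sqrt(5) ~= +/-2.2361.

s = -3 or s = -2.2361 or s = 2.2361 or s = 3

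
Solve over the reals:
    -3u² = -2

Rearrange to standard form: -3u² + 2 = 0.
Discriminant: (0)² − 4·(-3)·2 = 24.
Quadratic formula: u = (0 ± √24) / (-6).
So u = -√(6)/3 ≈ -0.8165 or u = √(6)/3 ≈ 0.8165.

u = -0.8165 or u = 0.8165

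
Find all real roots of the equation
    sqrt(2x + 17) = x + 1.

x = 4

Square both sides: 2x + 17 = (x + 1)^2.
Expand and rearrange: x^2 - 16 = 0.
Solving gives x = 4 or x = -4.
Check each candidate in the original equation:
  x = 4: sqrt(25) = 5, while x + 1 = 5 — valid.
  x = -4: sqrt(9) = 3, while x + 1 = -3 — extraneous.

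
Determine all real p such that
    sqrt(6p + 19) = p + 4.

p = -3 or p = 1

Square both sides: 6p + 19 = (p + 4)^2.
Expand and rearrange: p^2 + 2p - 3 = 0.
Solving gives p = 1 or p = -3.
Check each candidate in the original equation:
  p = 1: sqrt(25) = 5, while p + 4 = 5 — valid.
  p = -3: sqrt(1) = 1, while p + 4 = 1 — valid.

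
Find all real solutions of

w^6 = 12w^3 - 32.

Let u = w^3. The equation becomes u^2 - 12u + 32 = 0.
Factor: (u - 8)(u - 4) = 0, so u = 8 or u = 4.
w^3 = 8 gives w = 2.
w^3 = 4 gives w = (4)^(1/3) ~= 1.5874.

w = 1.5874 or w = 2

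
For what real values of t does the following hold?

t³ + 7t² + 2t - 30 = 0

t = -5.7417 or t = -3 or t = 1.7417

Possible rational roots are divisors of -30. Testing t = -3 gives 0, so (t + 3) is a factor.
Divide: t³ + 7t² + 2t - 30 = (t + 3)(t² + 4t - 10).
Apply the quadratic formula to t² + 4t - 10 = 0: t = (-4 ± √56)/2, i.e. t ≈ 1.7417 or t ≈ -5.7417.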